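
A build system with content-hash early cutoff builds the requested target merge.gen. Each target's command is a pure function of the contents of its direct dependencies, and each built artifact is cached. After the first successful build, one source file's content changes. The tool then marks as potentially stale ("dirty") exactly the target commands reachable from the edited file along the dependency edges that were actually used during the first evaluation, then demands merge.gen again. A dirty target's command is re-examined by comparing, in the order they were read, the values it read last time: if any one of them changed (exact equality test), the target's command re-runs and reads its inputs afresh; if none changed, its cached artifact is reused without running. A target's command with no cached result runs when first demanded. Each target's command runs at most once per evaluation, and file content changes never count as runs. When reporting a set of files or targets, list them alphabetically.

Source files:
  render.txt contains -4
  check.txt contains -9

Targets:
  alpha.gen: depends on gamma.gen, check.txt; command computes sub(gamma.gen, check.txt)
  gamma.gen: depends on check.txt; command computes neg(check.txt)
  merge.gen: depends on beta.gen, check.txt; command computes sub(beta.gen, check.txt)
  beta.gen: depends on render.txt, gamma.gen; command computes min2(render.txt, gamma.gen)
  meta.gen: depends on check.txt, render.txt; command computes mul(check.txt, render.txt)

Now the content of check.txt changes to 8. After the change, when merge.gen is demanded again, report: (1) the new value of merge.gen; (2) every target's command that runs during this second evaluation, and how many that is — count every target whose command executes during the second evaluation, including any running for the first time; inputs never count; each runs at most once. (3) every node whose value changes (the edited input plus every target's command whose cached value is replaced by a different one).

First evaluation (everything demanded from the output):
  gamma.gen = neg(-9) = 9
  beta.gen = min2(-4, 9) = -4
  merge.gen = sub(-4, -9) = 5

Propagation after the edit:
  gamma.gen: runs — check.txt -9->8; result -8.
  beta.gen: runs — gamma.gen 9->-8; result -8.
  merge.gen: runs — beta.gen -4->-8; check.txt -9->8; result -16.

New value of merge.gen: -16.
Target commands that run: beta.gen, gamma.gen, merge.gen — 3 in total.
Values that change: beta.gen, check.txt, gamma.gen, merge.gen.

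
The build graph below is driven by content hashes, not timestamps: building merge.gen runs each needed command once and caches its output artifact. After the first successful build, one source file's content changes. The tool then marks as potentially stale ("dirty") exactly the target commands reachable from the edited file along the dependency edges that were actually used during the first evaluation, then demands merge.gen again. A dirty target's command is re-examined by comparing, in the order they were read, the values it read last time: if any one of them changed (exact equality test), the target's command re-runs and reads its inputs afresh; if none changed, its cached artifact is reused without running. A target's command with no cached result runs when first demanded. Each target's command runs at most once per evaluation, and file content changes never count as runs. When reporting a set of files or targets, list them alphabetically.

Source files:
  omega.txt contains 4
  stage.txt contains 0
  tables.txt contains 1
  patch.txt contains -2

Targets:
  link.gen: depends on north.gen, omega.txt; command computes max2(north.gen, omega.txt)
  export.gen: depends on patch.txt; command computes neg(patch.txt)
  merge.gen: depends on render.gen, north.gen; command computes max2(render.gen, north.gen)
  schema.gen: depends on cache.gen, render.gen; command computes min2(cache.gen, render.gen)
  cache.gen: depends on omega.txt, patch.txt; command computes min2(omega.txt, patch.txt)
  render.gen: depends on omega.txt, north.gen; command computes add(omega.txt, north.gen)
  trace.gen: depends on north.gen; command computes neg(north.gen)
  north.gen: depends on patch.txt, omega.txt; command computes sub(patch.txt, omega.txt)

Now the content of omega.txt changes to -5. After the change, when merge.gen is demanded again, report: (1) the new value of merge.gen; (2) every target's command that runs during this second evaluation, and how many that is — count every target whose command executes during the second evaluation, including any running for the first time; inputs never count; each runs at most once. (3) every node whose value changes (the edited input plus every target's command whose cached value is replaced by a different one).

Initial pass — values computed on the first demand:
  north.gen = sub(-2, 4) = -6
  render.gen = add(4, -6) = -2
  merge.gen = max2(-2, -6) = -2

Second demand — change propagation:
  north.gen: re-runs because omega.txt 4->-5; new result 3.
  render.gen: re-runs because omega.txt 4->-5; north.gen -6->3; new result -2 (unchanged).
  merge.gen: re-runs because north.gen -6->3; new result 3.

merge.gen now evaluates to 3.
Run set: merge.gen, north.gen, render.gen (3 run).
Changed values: merge.gen, north.gen, omega.txt.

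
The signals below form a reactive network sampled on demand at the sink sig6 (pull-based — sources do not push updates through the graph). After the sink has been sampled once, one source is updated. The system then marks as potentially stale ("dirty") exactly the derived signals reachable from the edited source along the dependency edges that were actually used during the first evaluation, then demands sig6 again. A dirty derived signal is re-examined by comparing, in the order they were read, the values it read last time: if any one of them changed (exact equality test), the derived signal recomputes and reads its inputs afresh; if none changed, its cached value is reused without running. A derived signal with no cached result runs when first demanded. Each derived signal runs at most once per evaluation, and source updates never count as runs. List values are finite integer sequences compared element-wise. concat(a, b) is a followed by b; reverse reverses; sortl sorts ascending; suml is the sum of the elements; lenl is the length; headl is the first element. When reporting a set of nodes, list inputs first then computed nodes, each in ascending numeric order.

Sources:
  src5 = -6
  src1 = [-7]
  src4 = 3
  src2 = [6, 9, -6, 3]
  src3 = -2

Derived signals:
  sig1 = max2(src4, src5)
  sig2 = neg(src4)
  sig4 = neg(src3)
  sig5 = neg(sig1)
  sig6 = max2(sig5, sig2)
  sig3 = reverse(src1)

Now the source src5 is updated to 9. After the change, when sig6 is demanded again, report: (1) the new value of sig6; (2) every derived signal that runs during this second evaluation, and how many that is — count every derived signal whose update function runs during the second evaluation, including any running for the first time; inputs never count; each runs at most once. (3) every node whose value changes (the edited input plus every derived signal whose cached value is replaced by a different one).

Initial pass — values computed on the first demand:
  sig1 = max2(3, -6) = 3
  sig2 = neg(3) = -3
  sig5 = neg(3) = -3
  sig6 = max2(-3, -3) = -3

Second demand — change propagation:
  sig1: re-runs because src5 -6->9; new result 9.
  sig5: re-runs because sig1 3->9; new result -9.
  sig6: re-runs because sig5 -3->-9; new result -3 (unchanged).

sig6 now evaluates to -3.
Run set: sig1, sig5, sig6 (3 run).
Changed values: src5, sig1, sig5.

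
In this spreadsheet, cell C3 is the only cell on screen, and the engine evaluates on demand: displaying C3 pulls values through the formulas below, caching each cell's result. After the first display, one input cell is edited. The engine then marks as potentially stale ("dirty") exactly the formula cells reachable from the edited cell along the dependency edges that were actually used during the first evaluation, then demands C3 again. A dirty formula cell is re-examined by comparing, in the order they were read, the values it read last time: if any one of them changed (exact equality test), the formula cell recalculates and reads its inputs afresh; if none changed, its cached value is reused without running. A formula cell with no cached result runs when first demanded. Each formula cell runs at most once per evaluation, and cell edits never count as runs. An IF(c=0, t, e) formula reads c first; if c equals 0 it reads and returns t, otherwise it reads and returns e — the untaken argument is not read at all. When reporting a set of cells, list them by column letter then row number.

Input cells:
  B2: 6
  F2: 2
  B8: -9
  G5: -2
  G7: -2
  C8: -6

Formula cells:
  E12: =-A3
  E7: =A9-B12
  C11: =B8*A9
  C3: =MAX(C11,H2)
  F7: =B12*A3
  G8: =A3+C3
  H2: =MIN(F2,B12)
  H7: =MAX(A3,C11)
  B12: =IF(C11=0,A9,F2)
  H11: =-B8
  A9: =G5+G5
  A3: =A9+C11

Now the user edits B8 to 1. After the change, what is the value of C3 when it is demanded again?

Initial pass — values computed on the first demand:
  A9 = -2 + -2 = -4
  C11 = -9 * -4 = 36
  B12 = IF(C11=0: C11=36 -> else branch F2) = 2
  H2 = MIN(2, 2) = 2
  C3 = MAX(36, 2) = 36

Second demand — change propagation:
  C11: re-runs because B8 -9->1; new result -4.
  B12: re-runs because C11 36->-4; new result 2 (unchanged).
  H2: re-examined; everything it read last time is the same (F2 unchanged, B12 unchanged) — cache 2 kept, no run.
  C3: re-runs because C11 36->-4; new result 2.

The important point: at H2 every value read last time is unchanged, so the dirty flag clears without a run.

C3 now evaluates to 2.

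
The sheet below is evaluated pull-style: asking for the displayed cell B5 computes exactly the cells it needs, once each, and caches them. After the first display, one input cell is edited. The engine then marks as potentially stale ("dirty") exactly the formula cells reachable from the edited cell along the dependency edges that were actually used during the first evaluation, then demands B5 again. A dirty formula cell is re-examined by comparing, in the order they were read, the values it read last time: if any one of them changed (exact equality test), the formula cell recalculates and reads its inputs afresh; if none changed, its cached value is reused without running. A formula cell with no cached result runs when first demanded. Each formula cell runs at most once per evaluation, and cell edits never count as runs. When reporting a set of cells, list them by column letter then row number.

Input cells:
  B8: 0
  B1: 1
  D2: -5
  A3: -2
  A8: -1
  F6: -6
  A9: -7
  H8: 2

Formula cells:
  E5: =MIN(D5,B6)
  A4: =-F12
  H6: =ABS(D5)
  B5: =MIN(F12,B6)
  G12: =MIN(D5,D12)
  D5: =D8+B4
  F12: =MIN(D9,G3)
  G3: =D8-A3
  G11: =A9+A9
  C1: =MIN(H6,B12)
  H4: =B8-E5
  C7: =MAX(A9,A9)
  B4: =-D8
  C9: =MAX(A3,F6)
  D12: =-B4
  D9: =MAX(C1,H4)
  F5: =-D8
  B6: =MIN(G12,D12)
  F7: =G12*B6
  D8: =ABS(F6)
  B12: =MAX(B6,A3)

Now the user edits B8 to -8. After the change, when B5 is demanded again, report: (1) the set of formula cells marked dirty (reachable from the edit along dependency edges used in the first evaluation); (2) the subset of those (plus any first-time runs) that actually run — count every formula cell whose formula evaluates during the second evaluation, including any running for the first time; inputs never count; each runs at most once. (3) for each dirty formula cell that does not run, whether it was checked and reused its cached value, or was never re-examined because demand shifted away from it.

The edit dirties: B5, D9, F12, H4.
2 formula cells run: D9, H4.
Cache hits after checking: B5, F12.
Note the absorption at D9: it re-runs yet its value is the same, leaving the output's value untouched.

First demand of the output computes:
  D8 = ABS(-6) = 6
  B4 = -(6) = -6
  D5 = 6 + -6 = 0
  D12 = -(-6) = 6
  G3 = 6 - -2 = 8
  G12 = MIN(0, 6) = 0
  B6 = MIN(0, 6) = 0
  B12 = MAX(0, -2) = 0
  E5 = MIN(0, 0) = 0
  H4 = 0 - 0 = 0
  H6 = ABS(0) = 0
  C1 = MIN(0, 0) = 0
  D9 = MAX(0, 0) = 0
  F12 = MIN(0, 8) = 0
  B5 = MIN(0, 0) = 0

After the edit, cleaning proceeds:
  H4: a read changed (B8 0->-8) — executes, giving -8.
  D9: a read changed (H4 0->-8) — executes, giving 0 — identical to its old value.
  F12: dirty, but its reads are unchanged (D9 unchanged, G3 unchanged); cached 0 stands.
  B5: dirty, but its reads are unchanged (F12 unchanged, B6 unchanged); cached 0 stands.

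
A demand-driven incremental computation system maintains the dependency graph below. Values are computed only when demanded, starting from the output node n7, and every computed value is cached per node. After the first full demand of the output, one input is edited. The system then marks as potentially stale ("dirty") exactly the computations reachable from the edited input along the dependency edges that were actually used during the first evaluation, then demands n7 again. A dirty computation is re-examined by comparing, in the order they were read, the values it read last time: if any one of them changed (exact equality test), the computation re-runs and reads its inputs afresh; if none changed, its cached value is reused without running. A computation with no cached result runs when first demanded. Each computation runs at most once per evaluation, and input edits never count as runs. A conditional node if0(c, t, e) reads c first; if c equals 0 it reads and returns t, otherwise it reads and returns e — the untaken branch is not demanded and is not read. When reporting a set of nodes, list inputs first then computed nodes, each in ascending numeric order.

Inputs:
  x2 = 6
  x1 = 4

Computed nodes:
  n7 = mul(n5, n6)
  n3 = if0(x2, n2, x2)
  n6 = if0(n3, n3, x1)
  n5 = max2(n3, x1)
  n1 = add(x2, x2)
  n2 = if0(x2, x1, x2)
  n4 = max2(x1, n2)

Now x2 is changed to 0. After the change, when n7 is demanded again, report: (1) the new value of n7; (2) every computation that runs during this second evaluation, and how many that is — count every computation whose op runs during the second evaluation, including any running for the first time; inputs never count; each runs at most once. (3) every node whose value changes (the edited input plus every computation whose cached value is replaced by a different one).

New value of n7: 16.
Computations that run: n2, n3, n5, n6, n7 — 5 in total.
Values that change: x2, n3, n5, n7.
Key observation: a condition flipped, so demand reaches new nodes — n2 runs for the first time.

First evaluation (everything demanded from the output):
  n3 = if0(x2=6 -> else branch x2) = 6
  n5 = max2(6, 4) = 6
  n6 = if0(n3=6 -> else branch x1) = 4
  n7 = mul(6, 4) = 24

Propagation after the edit:
  n2: demanded for the first time — runs, produces 4.
  n3: runs — x2 6->0; x2 6->0; result 4.
  n5: runs — n3 6->4; result 4.
  n6: runs — n3 6->4; result 4 (same value as before).
  n7: runs — n5 6->4; result 16.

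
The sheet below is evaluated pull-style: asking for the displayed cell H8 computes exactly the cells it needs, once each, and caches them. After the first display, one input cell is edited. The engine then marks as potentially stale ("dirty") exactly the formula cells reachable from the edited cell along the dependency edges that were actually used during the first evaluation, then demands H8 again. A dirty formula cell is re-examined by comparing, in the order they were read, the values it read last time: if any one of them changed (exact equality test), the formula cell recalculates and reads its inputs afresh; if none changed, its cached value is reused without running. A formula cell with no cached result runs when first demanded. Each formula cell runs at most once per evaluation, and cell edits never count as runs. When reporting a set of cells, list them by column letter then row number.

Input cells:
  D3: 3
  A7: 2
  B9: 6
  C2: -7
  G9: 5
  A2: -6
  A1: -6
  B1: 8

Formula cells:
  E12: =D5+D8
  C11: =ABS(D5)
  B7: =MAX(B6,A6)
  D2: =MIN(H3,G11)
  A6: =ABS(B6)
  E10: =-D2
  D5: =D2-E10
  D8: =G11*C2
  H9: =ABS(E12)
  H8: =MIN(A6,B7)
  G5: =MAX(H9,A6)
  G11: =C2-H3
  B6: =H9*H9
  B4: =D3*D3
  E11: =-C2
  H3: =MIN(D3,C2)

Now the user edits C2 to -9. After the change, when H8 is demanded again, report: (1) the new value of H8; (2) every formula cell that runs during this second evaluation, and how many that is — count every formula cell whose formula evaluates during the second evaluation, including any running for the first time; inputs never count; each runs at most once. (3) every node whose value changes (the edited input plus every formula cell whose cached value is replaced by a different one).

First demand of the output computes:
  H3 = MIN(3, -7) = -7
  G11 = -7 - -7 = 0
  D2 = MIN(-7, 0) = -7
  D8 = 0 * -7 = 0
  E10 = -(-7) = 7
  D5 = -7 - 7 = -14
  E12 = -14 + 0 = -14
  H9 = ABS(-14) = 14
  B6 = 14 * 14 = 196
  A6 = ABS(196) = 196
  B7 = MAX(196, 196) = 196
  H8 = MIN(196, 196) = 196

After the edit, cleaning proceeds:
  H3: a read changed (C2 -7->-9) — executes, giving -9.
  G11: a read changed (C2 -7->-9; H3 -7->-9) — executes, giving 0 — identical to its old value.
  D2: a read changed (H3 -7->-9) — executes, giving -9.
  D8: a read changed (C2 -7->-9) — executes, giving 0 — identical to its old value.
  E10: a read changed (D2 -7->-9) — executes, giving 9.
  D5: a read changed (D2 -7->-9; E10 7->9) — executes, giving -18.
  E12: a read changed (D5 -14->-18) — executes, giving -18.
  H9: a read changed (E12 -14->-18) — executes, giving 18.
  B6: a read changed (H9 14->18; H9 14->18) — executes, giving 324.
  A6: a read changed (B6 196->324) — executes, giving 324.
  B7: a read changed (B6 196->324; A6 196->324) — executes, giving 324.
  H8: a read changed (A6 196->324; B7 196->324) — executes, giving 324.

Demanding H8 again yields 324.
12 formula cells run: A6, B6, B7, D2, D5, D8, E10, E12, G11, H3, H8, H9.
The nodes whose values change: A6, B6, B7, C2, D2, D5, E10, E12, H3, H8, H9.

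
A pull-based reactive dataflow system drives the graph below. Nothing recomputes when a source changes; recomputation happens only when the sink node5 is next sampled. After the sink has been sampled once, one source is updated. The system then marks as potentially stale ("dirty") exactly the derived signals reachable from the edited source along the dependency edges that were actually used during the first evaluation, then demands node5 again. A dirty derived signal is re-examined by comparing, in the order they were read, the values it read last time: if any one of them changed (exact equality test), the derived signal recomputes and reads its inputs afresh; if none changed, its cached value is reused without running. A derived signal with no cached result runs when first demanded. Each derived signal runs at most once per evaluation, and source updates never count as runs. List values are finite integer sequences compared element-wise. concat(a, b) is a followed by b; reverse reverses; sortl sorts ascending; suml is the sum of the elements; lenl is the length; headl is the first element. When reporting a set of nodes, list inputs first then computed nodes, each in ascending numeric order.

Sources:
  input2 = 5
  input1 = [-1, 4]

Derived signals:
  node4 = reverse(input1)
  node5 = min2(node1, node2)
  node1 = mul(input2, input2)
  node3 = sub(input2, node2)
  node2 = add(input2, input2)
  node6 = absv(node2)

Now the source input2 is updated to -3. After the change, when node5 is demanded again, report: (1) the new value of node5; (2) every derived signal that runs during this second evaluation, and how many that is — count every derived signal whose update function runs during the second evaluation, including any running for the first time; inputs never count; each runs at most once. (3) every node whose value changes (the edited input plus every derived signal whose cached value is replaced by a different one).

First evaluation (everything demanded from the output):
  node1 = mul(5, 5) = 25
  node2 = add(5, 5) = 10
  node5 = min2(25, 10) = 10

Propagation after the edit:
  node1: runs — input2 5->-3; input2 5->-3; result 9.
  node2: runs — input2 5->-3; input2 5->-3; result -6.
  node5: runs — node1 25->9; node2 10->-6; result -6.

New value of node5: -6.
Derived signals that run: node1, node2, node5 — 3 in total.
Values that change: input2, node1, node2, node5.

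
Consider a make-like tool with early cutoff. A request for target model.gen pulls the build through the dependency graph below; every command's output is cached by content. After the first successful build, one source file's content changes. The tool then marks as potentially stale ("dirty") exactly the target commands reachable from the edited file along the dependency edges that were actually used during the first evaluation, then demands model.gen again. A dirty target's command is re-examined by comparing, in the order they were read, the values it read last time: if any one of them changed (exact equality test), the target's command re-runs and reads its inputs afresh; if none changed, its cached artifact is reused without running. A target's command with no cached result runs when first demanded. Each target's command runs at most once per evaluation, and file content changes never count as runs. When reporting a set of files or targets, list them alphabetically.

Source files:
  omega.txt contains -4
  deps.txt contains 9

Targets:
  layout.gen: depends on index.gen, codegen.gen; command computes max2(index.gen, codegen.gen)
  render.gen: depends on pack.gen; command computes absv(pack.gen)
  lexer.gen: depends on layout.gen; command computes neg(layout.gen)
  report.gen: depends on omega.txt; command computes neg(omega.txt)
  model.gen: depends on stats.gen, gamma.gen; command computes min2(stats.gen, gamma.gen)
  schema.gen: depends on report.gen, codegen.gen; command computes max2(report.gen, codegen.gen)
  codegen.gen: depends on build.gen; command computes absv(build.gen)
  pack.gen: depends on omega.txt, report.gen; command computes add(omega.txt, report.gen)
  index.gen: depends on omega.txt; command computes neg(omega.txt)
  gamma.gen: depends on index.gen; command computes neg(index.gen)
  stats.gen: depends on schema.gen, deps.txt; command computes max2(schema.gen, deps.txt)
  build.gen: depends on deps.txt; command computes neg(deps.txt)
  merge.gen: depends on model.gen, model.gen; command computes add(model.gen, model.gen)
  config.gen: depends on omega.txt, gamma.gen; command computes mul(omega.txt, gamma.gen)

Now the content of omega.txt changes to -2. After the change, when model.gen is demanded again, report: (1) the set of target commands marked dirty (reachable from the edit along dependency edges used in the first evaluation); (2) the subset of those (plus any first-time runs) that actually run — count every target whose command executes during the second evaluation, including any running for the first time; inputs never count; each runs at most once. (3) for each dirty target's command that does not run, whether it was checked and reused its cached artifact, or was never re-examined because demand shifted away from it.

First demand of the output computes:
  build.gen = neg(9) = -9
  codegen.gen = absv(-9) = 9
  index.gen = neg(-4) = 4
  gamma.gen = neg(4) = -4
  report.gen = neg(-4) = 4
  schema.gen = max2(4, 9) = 9
  stats.gen = max2(9, 9) = 9
  model.gen = min2(9, -4) = -4

After the edit, cleaning proceeds:
  index.gen: a read changed (omega.txt -4->-2) — executes, giving 2.
  gamma.gen: a read changed (index.gen 4->2) — executes, giving -2.
  report.gen: a read changed (omega.txt -4->-2) — executes, giving 2.
  schema.gen: a read changed (report.gen 4->2) — executes, giving 9 — identical to its old value.
  stats.gen: dirty, but its reads are unchanged (schema.gen unchanged, deps.txt unchanged); cached 9 stands.
  model.gen: a read changed (gamma.gen -4->-2) — executes, giving -2.

Note where the cutoff bites: stats.gen is checked, finds nothing changed, and keeps its cache.

The edit dirties: gamma.gen, index.gen, model.gen, report.gen, schema.gen, stats.gen.
5 target commands run: gamma.gen, index.gen, model.gen, report.gen, schema.gen.
Cache hits after checking: stats.gen.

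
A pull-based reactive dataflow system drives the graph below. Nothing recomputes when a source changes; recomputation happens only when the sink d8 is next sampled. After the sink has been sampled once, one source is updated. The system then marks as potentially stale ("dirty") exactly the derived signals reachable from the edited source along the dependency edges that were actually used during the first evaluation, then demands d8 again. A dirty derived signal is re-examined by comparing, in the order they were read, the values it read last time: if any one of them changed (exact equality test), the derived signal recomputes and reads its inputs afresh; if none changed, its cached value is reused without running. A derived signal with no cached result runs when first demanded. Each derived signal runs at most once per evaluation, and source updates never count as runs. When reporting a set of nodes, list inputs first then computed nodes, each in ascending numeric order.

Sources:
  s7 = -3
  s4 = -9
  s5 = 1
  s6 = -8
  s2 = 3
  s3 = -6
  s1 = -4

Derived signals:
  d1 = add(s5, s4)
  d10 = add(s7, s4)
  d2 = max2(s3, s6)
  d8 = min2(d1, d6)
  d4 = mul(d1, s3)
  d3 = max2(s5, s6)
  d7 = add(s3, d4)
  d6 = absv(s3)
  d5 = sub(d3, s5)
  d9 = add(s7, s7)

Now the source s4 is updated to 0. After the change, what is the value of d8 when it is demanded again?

New value of d8: 1.

First evaluation (everything demanded from the output):
  d1 = add(1, -9) = -8
  d6 = absv(-6) = 6
  d8 = min2(-8, 6) = -8

Propagation after the edit:
  d1: runs — s4 -9->0; result 1.
  d8: runs — d1 -8->1; result 1.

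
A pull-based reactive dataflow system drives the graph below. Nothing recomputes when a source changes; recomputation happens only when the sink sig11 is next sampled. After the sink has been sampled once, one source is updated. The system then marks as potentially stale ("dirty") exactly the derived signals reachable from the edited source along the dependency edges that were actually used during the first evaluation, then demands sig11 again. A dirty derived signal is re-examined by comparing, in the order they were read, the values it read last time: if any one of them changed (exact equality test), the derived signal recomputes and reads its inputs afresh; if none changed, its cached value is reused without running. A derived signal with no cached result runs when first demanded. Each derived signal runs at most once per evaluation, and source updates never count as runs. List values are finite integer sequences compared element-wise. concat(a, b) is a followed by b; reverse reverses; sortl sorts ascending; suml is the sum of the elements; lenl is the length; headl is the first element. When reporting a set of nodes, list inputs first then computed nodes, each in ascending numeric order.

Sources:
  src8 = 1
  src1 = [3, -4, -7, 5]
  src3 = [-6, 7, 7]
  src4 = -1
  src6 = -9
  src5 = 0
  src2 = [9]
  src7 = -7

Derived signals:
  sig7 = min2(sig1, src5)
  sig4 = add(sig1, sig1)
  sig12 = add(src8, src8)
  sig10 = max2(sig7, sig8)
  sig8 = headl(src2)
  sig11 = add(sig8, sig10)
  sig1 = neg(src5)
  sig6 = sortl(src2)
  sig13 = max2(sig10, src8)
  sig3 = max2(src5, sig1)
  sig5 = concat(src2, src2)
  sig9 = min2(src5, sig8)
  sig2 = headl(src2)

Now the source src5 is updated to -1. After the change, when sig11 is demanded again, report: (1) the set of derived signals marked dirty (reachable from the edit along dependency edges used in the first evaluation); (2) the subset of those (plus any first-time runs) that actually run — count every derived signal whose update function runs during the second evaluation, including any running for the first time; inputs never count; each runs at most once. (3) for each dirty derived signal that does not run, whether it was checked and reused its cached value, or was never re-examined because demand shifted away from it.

First evaluation (everything demanded from the output):
  sig1 = neg(0) = 0
  sig7 = min2(0, 0) = 0
  sig8 = headl([9]) = 9
  sig10 = max2(0, 9) = 9
  sig11 = add(9, 9) = 18

Propagation after the edit:
  sig1: runs — src5 0->-1; result 1.
  sig7: runs — sig1 0->1; src5 0->-1; result -1.
  sig10: runs — sig7 0->-1; result 9 (same value as before).
  sig11: checked — values it read are unchanged (sig8 unchanged, sig10 unchanged); reused cached 18 without running.

Key observation: the change is absorbed at sig10 — it re-runs but produces the same value, and the output's value is unchanged.

Marked dirty: sig1, sig7, sig10, sig11.
Derived signals that run: sig1, sig7, sig10 — 3 in total.
Checked but reused from cache: sig11.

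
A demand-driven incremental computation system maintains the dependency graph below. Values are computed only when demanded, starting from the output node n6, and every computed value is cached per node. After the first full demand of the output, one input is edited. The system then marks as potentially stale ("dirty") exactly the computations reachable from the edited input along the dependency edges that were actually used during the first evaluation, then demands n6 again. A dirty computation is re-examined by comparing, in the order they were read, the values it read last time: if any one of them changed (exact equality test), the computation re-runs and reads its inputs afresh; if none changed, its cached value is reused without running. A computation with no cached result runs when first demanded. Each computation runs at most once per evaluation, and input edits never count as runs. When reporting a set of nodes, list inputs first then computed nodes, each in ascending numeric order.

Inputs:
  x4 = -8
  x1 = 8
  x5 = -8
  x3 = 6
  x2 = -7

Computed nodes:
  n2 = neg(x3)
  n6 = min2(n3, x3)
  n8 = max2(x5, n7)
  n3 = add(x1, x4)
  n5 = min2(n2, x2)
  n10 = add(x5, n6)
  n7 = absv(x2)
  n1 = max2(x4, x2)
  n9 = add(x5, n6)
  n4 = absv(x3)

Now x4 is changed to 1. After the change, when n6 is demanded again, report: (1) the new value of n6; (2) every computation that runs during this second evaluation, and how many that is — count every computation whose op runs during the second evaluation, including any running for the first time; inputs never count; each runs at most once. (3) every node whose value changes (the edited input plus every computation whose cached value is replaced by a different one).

First evaluation (everything demanded from the output):
  n3 = add(8, -8) = 0
  n6 = min2(0, 6) = 0

Propagation after the edit:
  n3: runs — x4 -8->1; result 9.
  n6: runs — n3 0->9; result 6.

New value of n6: 6.
Computations that run: n3, n6 — 2 in total.
Values that change: x4, n3, n6.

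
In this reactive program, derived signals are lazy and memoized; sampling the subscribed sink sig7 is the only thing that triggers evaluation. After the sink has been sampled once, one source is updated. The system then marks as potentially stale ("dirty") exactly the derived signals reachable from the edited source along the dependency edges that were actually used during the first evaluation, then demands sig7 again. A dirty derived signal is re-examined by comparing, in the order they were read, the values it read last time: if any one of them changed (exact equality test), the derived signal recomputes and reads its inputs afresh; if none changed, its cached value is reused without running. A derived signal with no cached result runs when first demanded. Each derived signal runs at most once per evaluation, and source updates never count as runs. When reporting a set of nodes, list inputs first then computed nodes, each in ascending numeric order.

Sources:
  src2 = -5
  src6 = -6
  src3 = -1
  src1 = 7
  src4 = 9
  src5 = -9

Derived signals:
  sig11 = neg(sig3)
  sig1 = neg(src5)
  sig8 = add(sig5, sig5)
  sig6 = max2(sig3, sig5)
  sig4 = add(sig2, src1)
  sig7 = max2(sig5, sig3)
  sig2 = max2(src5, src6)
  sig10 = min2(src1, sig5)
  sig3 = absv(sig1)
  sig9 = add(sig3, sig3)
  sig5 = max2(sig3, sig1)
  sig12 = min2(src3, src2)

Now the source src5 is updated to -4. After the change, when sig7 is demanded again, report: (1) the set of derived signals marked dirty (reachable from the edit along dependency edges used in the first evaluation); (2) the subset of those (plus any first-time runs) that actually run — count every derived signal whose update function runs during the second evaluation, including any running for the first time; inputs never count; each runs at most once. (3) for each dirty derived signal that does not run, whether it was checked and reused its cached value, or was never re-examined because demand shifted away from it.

First demand of the output computes:
  sig1 = neg(-9) = 9
  sig3 = absv(9) = 9
  sig5 = max2(9, 9) = 9
  sig7 = max2(9, 9) = 9

After the edit, cleaning proceeds:
  sig1: a read changed (src5 -9->-4) — executes, giving 4.
  sig3: a read changed (sig1 9->4) — executes, giving 4.
  sig5: a read changed (sig3 9->4; sig1 9->4) — executes, giving 4.
  sig7: a read changed (sig5 9->4; sig3 9->4) — executes, giving 4.

The edit dirties: sig1, sig3, sig5, sig7.
4 derived signals run: sig1, sig3, sig5, sig7.
No dirty derived signal escaped a run.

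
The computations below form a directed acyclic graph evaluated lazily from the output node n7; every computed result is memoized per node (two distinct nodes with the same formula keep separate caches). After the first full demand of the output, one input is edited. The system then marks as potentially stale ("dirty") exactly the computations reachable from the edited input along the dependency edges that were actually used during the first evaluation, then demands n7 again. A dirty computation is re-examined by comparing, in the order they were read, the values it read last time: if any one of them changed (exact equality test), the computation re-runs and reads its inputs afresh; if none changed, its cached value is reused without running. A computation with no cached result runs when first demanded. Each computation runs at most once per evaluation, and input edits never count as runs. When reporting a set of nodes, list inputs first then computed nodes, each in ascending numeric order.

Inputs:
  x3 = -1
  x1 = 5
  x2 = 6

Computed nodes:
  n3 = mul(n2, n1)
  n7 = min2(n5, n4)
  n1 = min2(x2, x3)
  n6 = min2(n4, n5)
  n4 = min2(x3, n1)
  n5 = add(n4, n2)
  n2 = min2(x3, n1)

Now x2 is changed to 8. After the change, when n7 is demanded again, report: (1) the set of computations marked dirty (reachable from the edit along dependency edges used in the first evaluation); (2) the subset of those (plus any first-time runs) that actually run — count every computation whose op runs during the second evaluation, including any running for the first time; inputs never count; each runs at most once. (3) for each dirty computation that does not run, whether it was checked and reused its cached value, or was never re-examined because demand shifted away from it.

The edit dirties: n1, n2, n4, n5, n7.
1 computations run: n1.
Cache hits after checking: n2, n4, n5, n7.
Note the absorption at n1: it re-runs yet its value is the same, leaving the output's value untouched.

First demand of the output computes:
  n1 = min2(6, -1) = -1
  n2 = min2(-1, -1) = -1
  n4 = min2(-1, -1) = -1
  n5 = add(-1, -1) = -2
  n7 = min2(-2, -1) = -2

After the edit, cleaning proceeds:
  n1: a read changed (x2 6->8) — executes, giving -1 — identical to its old value.
  n2: dirty, but its reads are unchanged (x3 unchanged, n1 unchanged); cached -1 stands.
  n4: dirty, but its reads are unchanged (x3 unchanged, n1 unchanged); cached -1 stands.
  n5: dirty, but its reads are unchanged (n4 unchanged, n2 unchanged); cached -2 stands.
  n7: dirty, but its reads are unchanged (n5 unchanged, n4 unchanged); cached -2 stands.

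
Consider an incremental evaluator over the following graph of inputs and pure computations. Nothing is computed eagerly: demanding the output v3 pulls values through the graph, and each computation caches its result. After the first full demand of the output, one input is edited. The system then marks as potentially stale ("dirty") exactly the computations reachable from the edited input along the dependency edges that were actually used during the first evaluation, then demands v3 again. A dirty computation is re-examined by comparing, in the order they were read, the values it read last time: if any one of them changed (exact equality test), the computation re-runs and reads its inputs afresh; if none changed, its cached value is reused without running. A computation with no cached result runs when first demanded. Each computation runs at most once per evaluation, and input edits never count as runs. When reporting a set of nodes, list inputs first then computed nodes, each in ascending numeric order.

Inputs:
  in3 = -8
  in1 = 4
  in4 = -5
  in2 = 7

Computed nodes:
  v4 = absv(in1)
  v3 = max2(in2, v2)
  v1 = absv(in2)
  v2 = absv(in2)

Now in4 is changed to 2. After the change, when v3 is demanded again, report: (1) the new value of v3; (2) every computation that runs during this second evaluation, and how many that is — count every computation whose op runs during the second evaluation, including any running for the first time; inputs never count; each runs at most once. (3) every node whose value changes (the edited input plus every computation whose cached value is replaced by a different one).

Initial pass — values computed on the first demand:
  v2 = absv(7) = 7
  v3 = max2(7, 7) = 7

Second demand — change propagation:
  no demanded computation ever read in4, so the edit dirties nothing and nothing runs.

The important point: nothing the output needs ever reads in4, so the edit is invisible to it.

v3 now evaluates to 7.
Run set: none (0 run).
Changed values: in4.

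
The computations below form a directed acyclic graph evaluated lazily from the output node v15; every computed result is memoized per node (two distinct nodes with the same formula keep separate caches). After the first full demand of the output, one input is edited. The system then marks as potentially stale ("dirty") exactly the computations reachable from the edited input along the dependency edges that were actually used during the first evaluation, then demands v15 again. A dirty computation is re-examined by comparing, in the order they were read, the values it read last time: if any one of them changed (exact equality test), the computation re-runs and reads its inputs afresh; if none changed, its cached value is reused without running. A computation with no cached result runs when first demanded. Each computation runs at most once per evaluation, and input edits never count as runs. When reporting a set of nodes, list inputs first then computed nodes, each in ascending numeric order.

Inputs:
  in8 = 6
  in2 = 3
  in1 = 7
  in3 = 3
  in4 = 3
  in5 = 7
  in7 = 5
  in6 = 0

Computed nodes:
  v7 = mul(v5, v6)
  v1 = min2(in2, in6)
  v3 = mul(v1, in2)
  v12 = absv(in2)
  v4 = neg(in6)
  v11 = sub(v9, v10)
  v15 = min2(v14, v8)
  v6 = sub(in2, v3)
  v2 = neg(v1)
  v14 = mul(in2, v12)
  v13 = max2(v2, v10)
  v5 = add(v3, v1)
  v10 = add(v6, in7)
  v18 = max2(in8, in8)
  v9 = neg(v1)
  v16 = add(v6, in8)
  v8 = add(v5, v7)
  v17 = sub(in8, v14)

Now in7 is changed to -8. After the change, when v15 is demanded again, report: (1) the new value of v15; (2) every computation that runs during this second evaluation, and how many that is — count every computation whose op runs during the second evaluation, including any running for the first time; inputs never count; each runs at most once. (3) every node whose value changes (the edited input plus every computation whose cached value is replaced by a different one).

Demanding v15 again yields 0.
0 computations run: none.
The nodes whose values change: in7.
Note the shortcut — in7 feeds only undemanded nodes, so no recomputation happens.

First demand of the output computes:
  v1 = min2(3, 0) = 0
  v3 = mul(0, 3) = 0
  v5 = add(0, 0) = 0
  v6 = sub(3, 0) = 3
  v7 = mul(0, 3) = 0
  v8 = add(0, 0) = 0
  v12 = absv(3) = 3
  v14 = mul(3, 3) = 9
  v15 = min2(9, 0) = 0

After the edit, cleaning proceeds:
  in7 only reaches undemanded nodes; the second demand re-runs nothing.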